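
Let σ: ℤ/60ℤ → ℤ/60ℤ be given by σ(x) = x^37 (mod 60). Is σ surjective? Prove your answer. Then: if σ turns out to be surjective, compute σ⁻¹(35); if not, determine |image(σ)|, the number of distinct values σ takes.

45

σ(0) = 0^37 = 0.
σ(30): Repeated squaring mod 60: 30^1 ≡ 30, 30^2 ≡ 30² = 900 ≡ 0, 30^4 ≡ 0² = 0, 30^8 ≡ 0² = 0, 30^16 ≡ 0² = 0, 30^32 ≡ 0² = 0. Since 37 = 32 + 4 + 1, 30^37 ≡ 0·0·30: 0·0 = 0, then 0·30 = 0. So 30^37 ≡ 0 (mod 60).
So σ(0) = σ(30) = 0 while 0 ≠ 30, hence σ is not injective.
A non-injective map from the 60-element set ℤ/60ℤ to itself takes at most 59 distinct values, so it cannot be surjective. Thus σ is not surjective.
Since σ is not surjective, we determine |image(σ)|. Computing x^37 mod 60 for each x (by repeated squaring, reducing mod 60 at every step), the values σ(0), σ(1), …, σ(59) are: 0, 1, 32, 3, 4, 5, 36, 7, 8, 9, 40, 11, 12, 13, 44, 15, 16, 17, 48, 19, 20, 21, 52, 23, 24, 25, 56, 27, 28, 29, 0, 31, 32, 33, 4, 35, 36, 37, 8, 39, 40, 41, 12, 43, 44, 45, 16, 47, 48, 49, 20, 51, 52, 53, 24, 55, 56, 57, 28, 59.
The distinct values are {0, 1, 3, 4, 5, 7, 8, 9, 11, 12, 13, 15, 16, 17, 19, 20, 21, 23, 24, 25, 27, 28, 29, 31, 32, 33, 35, 36, 37, 39, 40, 41, 43, 44, 45, 47, 48, 49, 51, 52, 53, 55, 56, 57, 59}; there are 45 of them.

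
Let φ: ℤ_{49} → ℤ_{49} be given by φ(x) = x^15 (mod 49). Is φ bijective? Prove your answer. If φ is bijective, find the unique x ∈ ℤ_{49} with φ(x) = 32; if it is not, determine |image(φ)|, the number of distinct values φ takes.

15

φ(3): Repeated squaring mod 49: 3^1 ≡ 3, 3^2 ≡ 3² = 9, 3^4 ≡ 9² = 81 ≡ 32, 3^8 ≡ 32² = 1024 ≡ 44. Since 15 = 8 + 4 + 2 + 1, 3^15 ≡ 44·32·9·3: 44·32 = 1408 ≡ 36, then 36·9 = 324 ≡ 30, then 30·3 = 90 ≡ 41. So 3^15 ≡ 41 (mod 49).
φ(5): Repeated squaring mod 49: 5^1 ≡ 5, 5^2 ≡ 5² = 25, 5^4 ≡ 25² = 625 ≡ 37, 5^8 ≡ 37² = 1369 ≡ 46. Since 15 = 8 + 4 + 2 + 1, 5^15 ≡ 46·37·25·5: 46·37 = 1702 ≡ 36, then 36·25 = 900 ≡ 18, then 18·5 = 90 ≡ 41. So 5^15 ≡ 41 (mod 49).
So φ(3) = φ(5) = 41 while 3 ≠ 5, hence φ is not injective, hence not bijective.
Since φ is not bijective, we determine |image(φ)|. Computing x^15 mod 49 for each x (by repeated squaring, reducing mod 49 at every step), the values φ(0), φ(1), …, φ(48) are: 0, 1, 36, 41, 22, 41, 6, 0, 8, 15, 6, 36, 20, 13, 0, 15, 43, 20, 1, 48, 20, 0, 22, 22, 34, 15, 27, 27, 0, 29, 1, 48, 29, 6, 34, 0, 36, 29, 13, 43, 34, 41, 0, 43, 8, 27, 8, 13, 48.
The distinct values are {0, 1, 6, 8, 13, 15, 20, 22, 27, 29, 34, 36, 41, 43, 48}; there are 15 of them.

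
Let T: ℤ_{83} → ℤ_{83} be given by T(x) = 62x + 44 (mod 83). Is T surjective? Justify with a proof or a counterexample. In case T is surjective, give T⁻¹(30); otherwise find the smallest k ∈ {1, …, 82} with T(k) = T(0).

56

By definition, T is surjective if every y in the codomain equals T(x) for some x in the domain.
Since gcd(62, 83) = 1, 62 is invertible modulo 83. Euclid's algorithm: 83 = 1·62 + 21, 62 = 2·21 + 20, 21 = 1·20 + 1; back-substituting gives 1 = 79·62 − 59·83, so 62⁻¹ ≡ 79 (mod 83).
For any y ∈ ℤ_{83}, x = 79(y − 44) mod 83 satisfies T(x) = 62·79(y − 44) + 44 ≡ y (since 62·79 ≡ 1 mod 83). So every y has a preimage.
So T is surjective.
Since T is surjective, we find T⁻¹(30): we need 62x ≡ 30 − 44 ≡ 69 (mod 83). Using 62⁻¹ = 79: x ≡ 79·69 = 5451 = 65·83 + 56, so x = 56.
Check: T(56) = 62·56 + 44 = 3516 = 42·83 + 30 ≡ 30 (mod 83).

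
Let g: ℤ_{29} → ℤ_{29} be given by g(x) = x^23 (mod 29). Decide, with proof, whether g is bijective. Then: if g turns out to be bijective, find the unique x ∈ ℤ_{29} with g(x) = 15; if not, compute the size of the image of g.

21

Since 29 is prime, the nonzero elements of ℤ_{29} form a cyclic group of order 28.
As gcd(23, 28) = 1, raising to the 23rd power is a bijection on this group: if s^23 ≡ t^23 then (st^{−1})^23 = 1, and the only element of order dividing gcd(23, 28) = 1 is 1, so s = t.
With g(0) = 0 this makes g injective on all of ℤ_{29}, hence bijective (finite equal-size domain and codomain). In particular g is bijective.
Since g is bijective, we find the preimage of 15. The inverse of x ↦ x^23 on (ℤ_{29})^× is x ↦ x^11, because 23·11 = 253 = 9·28 + 1 ≡ 1 (mod 28) and x^{28} = 1 for x ≠ 0 (Fermat). So g⁻¹(15) = 15^11 mod 29.
Repeated squaring mod 29: 15^1 ≡ 15, 15^2 ≡ 15² = 225 ≡ 22, 15^4 ≡ 22² = 484 ≡ 20, 15^8 ≡ 20² = 400 ≡ 23. Since 11 = 8 + 2 + 1, 15^11 ≡ 23·22·15: 23·22 = 506 ≡ 13, then 13·15 = 195 ≡ 21. So 15^11 ≡ 21 (mod 29).
Hence g⁻¹(15) = 21.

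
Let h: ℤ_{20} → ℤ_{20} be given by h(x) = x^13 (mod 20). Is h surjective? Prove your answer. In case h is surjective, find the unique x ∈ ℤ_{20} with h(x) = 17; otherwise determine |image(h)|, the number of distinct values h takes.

h(0) = 0^13 = 0.
h(10): Repeated squaring mod 20: 10^1 ≡ 10, 10^2 ≡ 10² = 100 ≡ 0, 10^4 ≡ 0² = 0, 10^8 ≡ 0² = 0. Since 13 = 8 + 4 + 1, 10^13 ≡ 0·0·10: 0·0 = 0, then 0·10 = 0. So 10^13 ≡ 0 (mod 20).
So h(0) = h(10) = 0 while 0 ≠ 10, hence h is not injective.
A non-injective map from the 20-element set ℤ_{20} to itself takes at most 19 distinct values, so it cannot be surjective. Thus h is not surjective.
Since h is not surjective, we determine |image(h)|. Computing x^13 mod 20 for each x (by repeated squaring, reducing mod 20 at every step), the values h(0), h(1), …, h(19) are: 0, 1, 12, 3, 4, 5, 16, 7, 8, 9, 0, 11, 12, 13, 4, 15, 16, 17, 8, 19.
The distinct values are {0, 1, 3, 4, 5, 7, 8, 9, 11, 12, 13, 15, 16, 17, 19}; there are 15 of them.

15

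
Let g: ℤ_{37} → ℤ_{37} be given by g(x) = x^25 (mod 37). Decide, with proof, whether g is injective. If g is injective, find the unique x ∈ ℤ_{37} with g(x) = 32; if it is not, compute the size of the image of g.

24

Since 37 is prime, the nonzero elements of ℤ_{37} form a cyclic group of order 36.
As gcd(25, 36) = 1, raising to the 25th power is a bijection on this group: if s^25 ≡ t^25 then (st^{−1})^25 = 1, and the only element of order dividing gcd(25, 36) = 1 is 1, so s = t.
With g(0) = 0 this makes g injective on all of ℤ_{37}, hence bijective (finite equal-size domain and codomain). In particular g is injective.
Since g is injective, we find the preimage of 32. The inverse of x ↦ x^25 on (ℤ_{37})^× is x ↦ x^13, because 25·13 = 325 = 9·36 + 1 ≡ 1 (mod 36) and x^{36} = 1 for x ≠ 0 (Fermat). So g⁻¹(32) = 32^13 mod 37.
Repeated squaring mod 37: 32^1 ≡ 32, 32^2 ≡ 32² = 1024 ≡ 25, 32^4 ≡ 25² = 625 ≡ 33, 32^8 ≡ 33² = 1089 ≡ 16. Since 13 = 8 + 4 + 1, 32^13 ≡ 16·33·32: 16·33 = 528 ≡ 10, then 10·32 = 320 ≡ 24. So 32^13 ≡ 24 (mod 37).
Hence g⁻¹(32) = 24.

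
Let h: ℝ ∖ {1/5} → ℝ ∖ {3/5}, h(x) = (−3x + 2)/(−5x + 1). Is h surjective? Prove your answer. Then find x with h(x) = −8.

For any y ≠ 3/5, solving y(−5x + 1) = −3x + 2 for x gives a well-defined x ≠ 1/5. So h is surjective.
Solving h(x) = −8: cross-multiplying gives −3x + 2 = −8(−5x + 1), which rearranges to −43x = −10, so x = 10/43.

10/43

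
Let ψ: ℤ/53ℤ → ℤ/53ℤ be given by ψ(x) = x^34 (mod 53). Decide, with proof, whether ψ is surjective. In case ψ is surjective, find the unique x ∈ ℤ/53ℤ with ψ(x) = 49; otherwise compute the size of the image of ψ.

27

ψ(26): Repeated squaring mod 53: 26^1 ≡ 26, 26^2 ≡ 26² = 676 ≡ 40, 26^4 ≡ 40² = 1600 ≡ 10, 26^8 ≡ 10² = 100 ≡ 47, 26^16 ≡ 47² = 2209 ≡ 36, 26^32 ≡ 36² = 1296 ≡ 24. Since 34 = 32 + 2, 26^34 ≡ 24·40: 24·40 = 960 ≡ 6. So 26^34 ≡ 6 (mod 53).
ψ(27): Repeated squaring mod 53: 27^1 ≡ 27, 27^2 ≡ 27² = 729 ≡ 40, 27^4 ≡ 40² = 1600 ≡ 10, 27^8 ≡ 10² = 100 ≡ 47, 27^16 ≡ 47² = 2209 ≡ 36, 27^32 ≡ 36² = 1296 ≡ 24. Since 34 = 32 + 2, 27^34 ≡ 24·40: 24·40 = 960 ≡ 6. So 27^34 ≡ 6 (mod 53).
So ψ(26) = ψ(27) = 6 while 26 ≠ 27, thus ψ is not injective.
A non-injective map from the 53-element set ℤ/53ℤ to itself takes at most 52 distinct values, so it cannot be surjective. Therefore ψ is not surjective.
Since ψ is not surjective, we determine |image(ψ)|. Computing x^34 mod 53 for each x (by repeated squaring, reducing mod 53 at every step), the values ψ(0), ψ(1), …, ψ(52) are: 0, 1, 9, 11, 28, 38, 46, 44, 40, 15, 24, 10, 43, 36, 25, 47, 42, 49, 29, 17, 4, 7, 37, 52, 16, 13, 6, 6, 13, 16, 52, 37, 7, 4, 17, 29, 49, 42, 47, 25, 36, 43, 10, 24, 15, 40, 44, 46, 38, 28, 11, 9, 1.
The distinct values are {0, 1, 4, 6, 7, 9, 10, 11, 13, 15, 16, 17, 24, 25, 28, 29, 36, 37, 38, 40, 42, 43, 44, 46, 47, 49, 52}; there are 27 of them.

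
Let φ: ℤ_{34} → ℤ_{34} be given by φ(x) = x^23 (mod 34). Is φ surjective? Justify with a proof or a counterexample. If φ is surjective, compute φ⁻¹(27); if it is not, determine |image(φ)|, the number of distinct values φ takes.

5

Computing x^23 mod 34 for each x (by repeated squaring, reducing mod 34 at every step), the values φ(0), φ(1), …, φ(33) are: 0, 1, 26, 11, 30, 27, 14, 29, 32, 19, 22, 3, 24, 21, 6, 25, 16, 17, 18, 9, 28, 13, 10, 31, 12, 15, 2, 5, 20, 7, 4, 23, 8, 33.
Every element of ℤ_{34} appears exactly once in this list, so φ is a bijection, and in particular surjective.
Since φ is surjective, we read off the preimage of 27 from the same table: φ(5) = 27, so φ⁻¹(27) = 5.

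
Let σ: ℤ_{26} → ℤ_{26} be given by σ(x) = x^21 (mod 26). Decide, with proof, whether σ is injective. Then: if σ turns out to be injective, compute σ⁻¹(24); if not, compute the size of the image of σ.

10

σ(1) = 1^21 = 1.
σ(3): Repeated squaring mod 26: 3^1 ≡ 3, 3^2 ≡ 3² = 9, 3^4 ≡ 9² = 81 ≡ 3, 3^8 ≡ 3² = 9, 3^16 ≡ 9² = 81 ≡ 3. Since 21 = 16 + 4 + 1, 3^21 ≡ 3·3·3: 3·3 = 9, then 9·3 = 27 ≡ 1. So 3^21 ≡ 1 (mod 26).
So σ(1) = σ(3) = 1 while 1 ≠ 3, so σ is not injective.
Since σ is not injective, we determine |image(σ)|. Computing x^21 mod 26 for each x (by repeated squaring, reducing mod 26 at every step), the values σ(0), σ(1), …, σ(25) are: 0, 1, 18, 1, 12, 5, 18, 21, 8, 1, 12, 21, 12, 13, 14, 5, 14, 25, 18, 5, 8, 21, 14, 25, 8, 25.
The distinct values are {0, 1, 5, 8, 12, 13, 14, 18, 21, 25}; there are 10 of them.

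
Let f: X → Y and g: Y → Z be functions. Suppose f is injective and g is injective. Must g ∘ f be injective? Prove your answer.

injective

Suppose (g ∘ f)(s) = (g ∘ f)(t), i.e. g(f(s)) = g(f(t)).
Since g is injective, f(s) = f(t). Since f is injective, s = t. Hence g ∘ f is injective.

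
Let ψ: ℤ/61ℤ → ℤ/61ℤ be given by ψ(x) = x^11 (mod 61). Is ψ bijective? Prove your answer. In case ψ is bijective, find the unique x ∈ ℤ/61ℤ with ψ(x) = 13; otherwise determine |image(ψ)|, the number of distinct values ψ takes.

Since 61 is prime, the nonzero elements of ℤ/61ℤ form a cyclic group of order 60.
As gcd(11, 60) = 1, raising to the 11th power is a bijection on this group: if a^11 ≡ b^11 then (ab^{−1})^11 = 1, and the only element of order dividing gcd(11, 60) = 1 is 1, so a = b.
With ψ(0) = 0 this makes ψ injective on all of ℤ/61ℤ, hence bijective (finite equal-size domain and codomain). In particular ψ is bijective.
Since ψ is bijective, we find the preimage of 13. The inverse of x ↦ x^11 on (ℤ/61ℤ)^× is x ↦ x^11, because 11·11 = 121 = 2·60 + 1 ≡ 1 (mod 60) and x^{60} = 1 for x ≠ 0 (Fermat). So ψ⁻¹(13) = 13^11 mod 61.
Repeated squaring mod 61: 13^1 ≡ 13, 13^2 ≡ 13² = 169 ≡ 47, 13^4 ≡ 47² = 2209 ≡ 13, 13^8 ≡ 13² = 169 ≡ 47. Since 11 = 8 + 2 + 1, 13^11 ≡ 47·47·13: 47·47 = 2209 ≡ 13, then 13·13 = 169 ≡ 47. So 13^11 ≡ 47 (mod 61).
Hence ψ⁻¹(13) = 47.

47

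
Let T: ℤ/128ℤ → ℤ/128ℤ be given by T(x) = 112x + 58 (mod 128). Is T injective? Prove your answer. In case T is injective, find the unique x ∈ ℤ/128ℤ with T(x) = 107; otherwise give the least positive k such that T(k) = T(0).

By definition, injectivity means: for all a, b in the domain, T(a) = T(b) implies a = b.
We have gcd(112, 128) = 16 > 1. Taking a = 0 and b = 8: T(0) = 58 and T(8) = 112·8 + 58 = 954 ≡ 58 (mod 128).
So T(0) = T(8) while 0 ≠ 8, hence T is not injective.
Since T is not injective, we find the least positive k with T(k) = T(0): this means 112k ≡ 0 (mod 128), i.e. 128 ∣ 112k. Since gcd(112, 128) = 16, dividing through by 16 this holds exactly when 8 ∣ 7k, and as gcd(7, 8) = 1, exactly when 8 ∣ k.
The smallest positive such k is 8.

8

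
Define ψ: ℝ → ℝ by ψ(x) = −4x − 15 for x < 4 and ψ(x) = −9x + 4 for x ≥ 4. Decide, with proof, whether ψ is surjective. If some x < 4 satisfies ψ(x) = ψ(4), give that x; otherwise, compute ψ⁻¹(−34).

38/9

Both pieces are strictly decreasing (slopes −4 and −9), so each is injective on its own interval.
The left piece maps (−∞, 4) onto (−31, ∞); the right piece maps [4, ∞) onto (−∞, −32].
The union (−31, ∞) ∪ (−∞, −32] omits the interval between −31 and −32; in particular −31 has no preimage. So ψ is not surjective.
Because the two images are disjoint, no x < 4 has ψ(x) = ψ(4), so we compute ψ⁻¹(−34): −34 lies in (−∞, −32], so solve −9x + 4 = −34: x = (−34 − 4)/(−9) = 38/9.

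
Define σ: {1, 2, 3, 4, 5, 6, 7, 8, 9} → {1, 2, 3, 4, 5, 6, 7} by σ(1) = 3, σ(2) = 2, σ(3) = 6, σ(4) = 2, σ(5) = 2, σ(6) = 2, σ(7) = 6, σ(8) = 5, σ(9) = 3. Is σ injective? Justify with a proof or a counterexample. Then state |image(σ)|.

σ(2) = 2 = σ(4) with 2 ≠ 4, so σ is not injective.
The image of σ is {2, 3, 5, 6}, which has 4 elements.

4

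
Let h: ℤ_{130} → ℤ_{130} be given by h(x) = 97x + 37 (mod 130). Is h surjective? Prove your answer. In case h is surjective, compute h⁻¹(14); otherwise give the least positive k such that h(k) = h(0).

111

Recall that surjectivity means every element of the codomain has a preimage under h.
Since gcd(97, 130) = 1, 97 is invertible modulo 130. Euclid's algorithm: 130 = 1·97 + 33, 97 = 2·33 + 31, 33 = 1·31 + 2, 31 = 15·2 + 1; back-substituting gives 1 = 63·97 − 47·130, so 97⁻¹ ≡ 63 (mod 130).
For any y ∈ ℤ_{130}, x = 63(y − 37) mod 130 satisfies h(x) = 97·63(y − 37) + 37 ≡ y (since 97·63 ≡ 1 mod 130). So every y has a preimage.
Thus h is surjective.
Since h is surjective, we compute h⁻¹(14): solve 97x + 37 ≡ 14 (mod 130), i.e. 97x ≡ 107 (mod 130).
Multiplying by 97⁻¹ = 63 gives x ≡ 63·107 = 6741 = 51·130 + 111 ≡ 111 (mod 130).
Check: h(111) = 97·111 + 37 = 10804 = 83·130 + 14 ≡ 14 (mod 130).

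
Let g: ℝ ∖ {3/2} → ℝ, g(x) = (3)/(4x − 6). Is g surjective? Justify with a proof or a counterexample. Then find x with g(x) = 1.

9/4

If g(x) = 0, cross-multiplying gives 4(3) = 0(4x − 6), which simplifies to 12 = 0 — false.  So 0 has no preimage and g is not surjective.
Solving g(x) = 1: cross-multiplying gives 3 = 1(4x − 6), which rearranges to −4x = −9, so x = 9/4.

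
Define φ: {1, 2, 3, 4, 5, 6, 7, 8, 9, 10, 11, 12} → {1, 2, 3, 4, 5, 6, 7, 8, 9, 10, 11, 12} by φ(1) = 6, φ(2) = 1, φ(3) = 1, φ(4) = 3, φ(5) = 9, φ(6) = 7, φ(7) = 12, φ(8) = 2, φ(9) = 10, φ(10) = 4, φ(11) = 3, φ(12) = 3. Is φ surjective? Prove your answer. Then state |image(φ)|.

No element maps to 5, so φ is not surjective.
The image of φ is {1, 2, 3, 4, 6, 7, 9, 10, 12}, which has 9 elements.

9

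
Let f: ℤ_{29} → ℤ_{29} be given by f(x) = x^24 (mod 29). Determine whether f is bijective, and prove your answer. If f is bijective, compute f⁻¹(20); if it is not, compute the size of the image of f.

f(2): Repeated squaring mod 29: 2^1 ≡ 2, 2^2 ≡ 2² = 4, 2^4 ≡ 4² = 16, 2^8 ≡ 16² = 256 ≡ 24, 2^16 ≡ 24² = 576 ≡ 25. Since 24 = 16 + 8, 2^24 ≡ 25·24: 25·24 = 600 ≡ 20. So 2^24 ≡ 20 (mod 29).
f(5): Repeated squaring mod 29: 5^1 ≡ 5, 5^2 ≡ 5² = 25, 5^4 ≡ 25² = 625 ≡ 16, 5^8 ≡ 16² = 256 ≡ 24, 5^16 ≡ 24² = 576 ≡ 25. Since 24 = 16 + 8, 5^24 ≡ 25·24: 25·24 = 600 ≡ 20. So 5^24 ≡ 20 (mod 29).
So f(2) = f(5) = 20 while 2 ≠ 5, so f is not injective, hence not bijective.
Since f is not bijective, we determine |image(f)|. Computing x^24 mod 29 for each x (by repeated squaring, reducing mod 29 at every step), the values f(0), f(1), …, f(28) are: 0, 1, 20, 24, 23, 20, 16, 24, 25, 25, 23, 7, 1, 7, 16, 16, 7, 1, 7, 23, 25, 25, 24, 16, 20, 23, 24, 20, 1.
The distinct values are {0, 1, 7, 16, 20, 23, 24, 25}; there are 8 of them.

8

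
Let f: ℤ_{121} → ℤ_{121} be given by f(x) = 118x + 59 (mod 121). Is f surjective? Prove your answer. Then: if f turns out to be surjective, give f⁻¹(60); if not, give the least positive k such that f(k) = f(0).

40

By definition, surjectivity means every element of the codomain has a preimage under f.
Since gcd(118, 121) = 1, 118 is invertible modulo 121. Euclid's algorithm: 121 = 1·118 + 3, 118 = 39·3 + 1; back-substituting gives 1 = 40·118 − 39·121, so 118⁻¹ ≡ 40 (mod 121).
Then y ↦ 40(y − 59) is a two-sided inverse to f, so every y ∈ ℤ_{121} has a preimage.
Thus f is surjective.
Since f is surjective, we find f⁻¹(60): we need 118x ≡ 60 − 59 ≡ 1 (mod 121). Using 118⁻¹ = 40: x ≡ 40·1 = 40, so x = 40.
Check: f(40) = 118·40 + 59 = 4779 = 39·121 + 60 ≡ 60 (mod 121).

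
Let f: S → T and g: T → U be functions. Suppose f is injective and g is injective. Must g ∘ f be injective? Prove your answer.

Suppose (g ∘ f)(x_1) = (g ∘ f)(x_2), i.e. g(f(x_1)) = g(f(x_2)).
Since g is injective, f(x_1) = f(x_2). Since f is injective, x_1 = x_2. So g ∘ f is injective.

injective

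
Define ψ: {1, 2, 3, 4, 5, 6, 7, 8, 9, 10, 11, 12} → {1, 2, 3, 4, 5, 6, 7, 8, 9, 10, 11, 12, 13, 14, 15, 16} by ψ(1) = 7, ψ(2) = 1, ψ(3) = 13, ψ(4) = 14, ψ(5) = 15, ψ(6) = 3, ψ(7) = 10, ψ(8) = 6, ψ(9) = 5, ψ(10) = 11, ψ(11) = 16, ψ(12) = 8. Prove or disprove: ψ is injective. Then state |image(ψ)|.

12

The values ψ(1), …, ψ(12) are 7, 1, 13, 14, 15, 3, 10, 6, 5, 11, 16, 8 — all distinct.
So ψ(x_1) = ψ(x_2) only when x_1 = x_2, and ψ is injective.
The image of ψ is {1, 3, 5, 6, 7, 8, 10, 11, 13, 14, 15, 16}, which has 12 elements.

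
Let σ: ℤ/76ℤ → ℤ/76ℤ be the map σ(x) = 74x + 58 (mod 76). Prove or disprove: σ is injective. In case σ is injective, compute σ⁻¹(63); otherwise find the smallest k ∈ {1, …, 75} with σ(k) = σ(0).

We have gcd(74, 76) = 2 > 1. Taking x_1 = 0 and x_2 = 38: σ(0) = 58 and σ(38) = 74·38 + 58 = 2870 ≡ 58 (mod 76).
So σ(0) = σ(38) while 0 ≠ 38, so σ is not injective.
Since σ is not injective, we find the least positive k with σ(k) = σ(0): this means 74k ≡ 0 (mod 76), i.e. 76 ∣ 74k. Since gcd(74, 76) = 2, dividing through by 2 this holds exactly when 38 ∣ 37k, and as gcd(37, 38) = 1, exactly when 38 ∣ k.
The smallest positive such k is 38.

38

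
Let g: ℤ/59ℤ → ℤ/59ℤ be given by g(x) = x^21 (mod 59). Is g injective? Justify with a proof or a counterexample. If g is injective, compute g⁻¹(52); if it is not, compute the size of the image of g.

Since 59 is prime, the nonzero elements of ℤ/59ℤ form a cyclic group of order 58.
As gcd(21, 58) = 1, raising to the 21st power is a bijection on this group: if s^21 ≡ t^21 then (st^{−1})^21 = 1, and the only element of order dividing gcd(21, 58) = 1 is 1, so s = t.
With g(0) = 0 this makes g injective on all of ℤ/59ℤ, hence bijective (finite equal-size domain and codomain). In particular g is injective.
Since g is injective, we find the preimage of 52. The inverse of x ↦ x^21 on (ℤ/59ℤ)^× is x ↦ x^47, because 21·47 = 987 = 17·58 + 1 ≡ 1 (mod 58) and x^{58} = 1 for x ≠ 0 (Fermat). So g⁻¹(52) = 52^47 mod 59.
Repeated squaring mod 59: 52^1 ≡ 52, 52^2 ≡ 52² = 2704 ≡ 49, 52^4 ≡ 49² = 2401 ≡ 41, 52^8 ≡ 41² = 1681 ≡ 29, 52^16 ≡ 29² = 841 ≡ 15, 52^32 ≡ 15² = 225 ≡ 48. Since 47 = 32 + 8 + 4 + 2 + 1, 52^47 ≡ 48·29·41·49·52: 48·29 = 1392 ≡ 35, then 35·41 = 1435 ≡ 19, then 19·49 = 931 ≡ 46, then 46·52 = 2392 ≡ 32. So 52^47 ≡ 32 (mod 59).
Hence g⁻¹(52) = 32.

32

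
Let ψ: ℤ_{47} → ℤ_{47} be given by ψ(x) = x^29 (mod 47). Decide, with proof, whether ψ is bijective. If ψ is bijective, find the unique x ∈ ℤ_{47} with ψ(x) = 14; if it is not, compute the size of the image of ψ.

Since 47 is prime, the nonzero elements of ℤ_{47} form a cyclic group of order 46.
As gcd(29, 46) = 1, raising to the 29th power is a bijection on this group: if x_1^29 ≡ x_2^29 then (x_1x_2^{−1})^29 = 1, and the only element of order dividing gcd(29, 46) = 1 is 1, so x_1 = x_2.
With ψ(0) = 0 this makes ψ injective on all of ℤ_{47}, hence bijective (finite equal-size domain and codomain). In particular ψ is bijective.
Since ψ is bijective, we find the preimage of 14. The inverse of x ↦ x^29 on (ℤ_{47})^× is x ↦ x^27, because 29·27 = 783 = 17·46 + 1 ≡ 1 (mod 46) and x^{46} = 1 for x ≠ 0 (Fermat). So ψ⁻¹(14) = 14^27 mod 47.
Repeated squaring mod 47: 14^1 ≡ 14, 14^2 ≡ 14² = 196 ≡ 8, 14^4 ≡ 8² = 64 ≡ 17, 14^8 ≡ 17² = 289 ≡ 7, 14^16 ≡ 7² = 49 ≡ 2. Since 27 = 16 + 8 + 2 + 1, 14^27 ≡ 2·7·8·14: 2·7 = 14, then 14·8 = 112 ≡ 18, then 18·14 = 252 ≡ 17. So 14^27 ≡ 17 (mod 47).
Hence ψ⁻¹(14) = 17.

17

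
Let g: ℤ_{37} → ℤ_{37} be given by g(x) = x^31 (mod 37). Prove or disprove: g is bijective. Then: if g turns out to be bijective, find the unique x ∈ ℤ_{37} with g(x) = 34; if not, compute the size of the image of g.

33

Since 37 is prime, the nonzero elements of ℤ_{37} form a cyclic group of order 36.
As gcd(31, 36) = 1, raising to the 31st power is a bijection on this group: if s^31 ≡ t^31 then (st^{−1})^31 = 1, and the only element of order dividing gcd(31, 36) = 1 is 1, so s = t.
With g(0) = 0 this makes g injective on all of ℤ_{37}, hence bijective (finite equal-size domain and codomain). In particular g is bijective.
Since g is bijective, we find the preimage of 34. The inverse of x ↦ x^31 on (ℤ_{37})^× is x ↦ x^7, because 31·7 = 217 = 6·36 + 1 ≡ 1 (mod 36) and x^{36} = 1 for x ≠ 0 (Fermat). So g⁻¹(34) = 34^7 mod 37.
Repeated squaring mod 37: 34^1 ≡ 34, 34^2 ≡ 34² = 1156 ≡ 9, 34^4 ≡ 9² = 81 ≡ 7. Since 7 = 4 + 2 + 1, 34^7 ≡ 7·9·34: 7·9 = 63 ≡ 26, then 26·34 = 884 ≡ 33. So 34^7 ≡ 33 (mod 37).
Hence g⁻¹(34) = 33.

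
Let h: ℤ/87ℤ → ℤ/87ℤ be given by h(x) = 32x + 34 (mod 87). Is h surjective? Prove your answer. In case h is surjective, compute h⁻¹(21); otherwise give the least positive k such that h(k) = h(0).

Since gcd(32, 87) = 1, 32 is invertible modulo 87. Euclid's algorithm: 87 = 2·32 + 23, 32 = 1·23 + 9, 23 = 2·9 + 5, 9 = 1·5 + 4, 5 = 1·4 + 1; back-substituting gives 1 = 68·32 − 25·87, so 32⁻¹ ≡ 68 (mod 87).
For any y ∈ ℤ/87ℤ, x = 68(y − 34) mod 87 satisfies h(x) = 32·68(y − 34) + 34 ≡ y (since 32·68 ≡ 1 mod 87). So every y has a preimage.
Thus h is surjective.
Since h is surjective, we compute h⁻¹(21): solve 32x + 34 ≡ 21 (mod 87), i.e. 32x ≡ 74 (mod 87).
Multiplying by 32⁻¹ = 68 gives x ≡ 68·74 = 5032 = 57·87 + 73 ≡ 73 (mod 87).
Check: h(73) = 32·73 + 34 = 2370 = 27·87 + 21 ≡ 21 (mod 87).

73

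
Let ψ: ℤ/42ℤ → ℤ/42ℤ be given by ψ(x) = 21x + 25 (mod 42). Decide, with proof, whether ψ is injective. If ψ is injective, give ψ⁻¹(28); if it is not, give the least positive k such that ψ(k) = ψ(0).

Recall that injectivity means: for all x_1, x_2 in the domain, ψ(x_1) = ψ(x_2) implies x_1 = x_2.
We have gcd(21, 42) = 21 > 1. Taking x_1 = 0 and x_2 = 2: ψ(0) = 25 and ψ(2) = 21·2 + 25 = 67 ≡ 25 (mod 42).
So ψ(0) = ψ(2) while 0 ≠ 2, so ψ is not injective.
Since ψ is not injective, we find the least positive k with ψ(k) = ψ(0): this means 21k ≡ 0 (mod 42), i.e. 42 ∣ 21k. Since gcd(21, 42) = 21, dividing through by 21 this holds exactly when 2 ∣ k.
The smallest positive such k is 2.

2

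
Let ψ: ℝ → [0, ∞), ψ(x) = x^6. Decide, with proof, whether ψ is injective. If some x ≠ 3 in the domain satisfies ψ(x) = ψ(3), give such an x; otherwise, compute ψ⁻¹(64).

-3

ψ(3) = 729 = (−3)^6 = ψ(−3) (since 6 is even), with 3 ≠ −3. So ψ is not injective.
For the follow-up, such an x exists: taking x = −3 ∈ ℝ gives ψ(−3) = 729 = ψ(3) with −3 ≠ 3.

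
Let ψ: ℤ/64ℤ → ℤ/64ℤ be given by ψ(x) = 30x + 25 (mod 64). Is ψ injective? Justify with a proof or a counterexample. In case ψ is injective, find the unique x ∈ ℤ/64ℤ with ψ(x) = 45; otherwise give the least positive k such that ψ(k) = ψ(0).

We have gcd(30, 64) = 2 > 1. Taking s = 0 and t = 32: ψ(0) = 25 and ψ(32) = 30·32 + 25 = 985 ≡ 25 (mod 64).
So ψ(0) = ψ(32) while 0 ≠ 32, thus ψ is not injective.
Since ψ is not injective, we find the least positive k with ψ(k) = ψ(0): this means 30k ≡ 0 (mod 64), i.e. 64 ∣ 30k. Since gcd(30, 64) = 2, dividing through by 2 this holds exactly when 32 ∣ 15k, and as gcd(15, 32) = 1, exactly when 32 ∣ k.
The smallest positive such k is 32.

32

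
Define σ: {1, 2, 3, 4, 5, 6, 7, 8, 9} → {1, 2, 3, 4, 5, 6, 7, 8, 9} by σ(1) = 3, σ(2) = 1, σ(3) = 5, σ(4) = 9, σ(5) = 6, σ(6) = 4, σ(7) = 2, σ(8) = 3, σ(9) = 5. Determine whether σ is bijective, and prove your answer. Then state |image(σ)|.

σ(1) = 3 = σ(8) with 1 ≠ 8, so σ is not injective, hence not bijective.
The image of σ is {1, 2, 3, 4, 5, 6, 9}, which has 7 elements.

7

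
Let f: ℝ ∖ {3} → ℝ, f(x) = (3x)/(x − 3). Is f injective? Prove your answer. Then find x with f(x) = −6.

2

Suppose f(u) = f(v). Cross-multiplying: (3u)(v − 3) = (3v)(u − 3).
Expanding both sides and cancelling the symmetric terms leaves −9·(u − v) = 0. Since −9 ≠ 0, u = v. Thus f is injective.
Solving f(x) = −6: cross-multiplying gives 3x = −6(x − 3), which rearranges to 9x = 18, so x = 2.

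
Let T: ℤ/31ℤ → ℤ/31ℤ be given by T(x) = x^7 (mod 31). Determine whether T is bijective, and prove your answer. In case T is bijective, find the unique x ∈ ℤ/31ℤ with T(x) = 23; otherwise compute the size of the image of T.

15

Since 31 is prime, the nonzero elements of ℤ/31ℤ form a cyclic group of order 30.
As gcd(7, 30) = 1, raising to the 7th power is a bijection on this group: if s^7 ≡ t^7 then (st^{−1})^7 = 1, and the only element of order dividing gcd(7, 30) = 1 is 1, so s = t.
With T(0) = 0 this makes T injective on all of ℤ/31ℤ, hence bijective (finite equal-size domain and codomain). In particular T is bijective.
Since T is bijective, we find the preimage of 23. The inverse of x ↦ x^7 on (ℤ/31ℤ)^× is x ↦ x^13, because 7·13 = 91 = 3·30 + 1 ≡ 1 (mod 30) and x^{30} = 1 for x ≠ 0 (Fermat). So T⁻¹(23) = 23^13 mod 31.
Repeated squaring mod 31: 23^1 ≡ 23, 23^2 ≡ 23² = 529 ≡ 2, 23^4 ≡ 2² = 4, 23^8 ≡ 4² = 16. Since 13 = 8 + 4 + 1, 23^13 ≡ 16·4·23: 16·4 = 64 ≡ 2, then 2·23 = 46 ≡ 15. So 23^13 ≡ 15 (mod 31).
Hence T⁻¹(23) = 15.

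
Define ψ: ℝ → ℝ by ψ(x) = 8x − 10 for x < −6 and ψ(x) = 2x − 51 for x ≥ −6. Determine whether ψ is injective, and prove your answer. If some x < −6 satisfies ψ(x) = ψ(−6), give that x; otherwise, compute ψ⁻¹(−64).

-53/8

Both pieces are strictly increasing (slopes 8 and 2), so each is injective on its own interval.
The left piece maps (−∞, −6) onto (−∞, −58); the right piece maps [−6, ∞) onto [−63, ∞).
These images overlap. In particular ψ(−6) = −63 (right piece), and solving 8x − 10 = −63 on the left piece gives x = −53/8 < −6.
So ψ(−53/8) = ψ(−6) with −53/8 ≠ −6, and ψ is not injective. This x = −53/8 is the requested value below −6.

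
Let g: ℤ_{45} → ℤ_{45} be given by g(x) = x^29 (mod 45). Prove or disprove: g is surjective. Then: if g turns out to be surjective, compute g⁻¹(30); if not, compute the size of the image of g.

35

g(0) = 0^29 = 0.
g(15): Repeated squaring mod 45: 15^1 ≡ 15, 15^2 ≡ 15² = 225 ≡ 0, 15^4 ≡ 0² = 0, 15^8 ≡ 0² = 0, 15^16 ≡ 0² = 0. Since 29 = 16 + 8 + 4 + 1, 15^29 ≡ 0·0·0·15: 0·0 = 0, then 0·0 = 0, then 0·15 = 0. So 15^29 ≡ 0 (mod 45).
So g(0) = g(15) = 0 while 0 ≠ 15, hence g is not injective.
A non-injective map from the 45-element set ℤ_{45} to itself takes at most 44 distinct values, so it cannot be surjective. Therefore g is not surjective.
Since g is not surjective, we determine |image(g)|. Computing x^29 mod 45 for each x (by repeated squaring, reducing mod 45 at every step), the values g(0), g(1), …, g(44) are: 0, 1, 32, 18, 34, 20, 36, 22, 8, 9, 10, 41, 27, 43, 29, 0, 31, 17, 18, 19, 5, 36, 7, 38, 9, 40, 26, 27, 28, 14, 0, 16, 2, 18, 4, 35, 36, 37, 23, 9, 25, 11, 27, 13, 44.
The distinct values are {0, 1, 2, 4, 5, 7, 8, 9, 10, 11, 13, 14, 16, 17, 18, 19, 20, 22, 23, 25, 26, 27, 28, 29, 31, 32, 34, 35, 36, 37, 38, 40, 41, 43, 44}; there are 35 of them.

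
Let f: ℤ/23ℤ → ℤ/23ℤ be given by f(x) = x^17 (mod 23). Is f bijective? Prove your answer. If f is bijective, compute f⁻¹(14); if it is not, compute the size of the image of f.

Since 23 is prime, the nonzero elements of ℤ/23ℤ form a cyclic group of order 22.
As gcd(17, 22) = 1, raising to the 17th power is a bijection on this group: if a^17 ≡ b^17 then (ab^{−1})^17 = 1, and the only element of order dividing gcd(17, 22) = 1 is 1, so a = b.
With f(0) = 0 this makes f injective on all of ℤ/23ℤ, hence bijective (finite equal-size domain and codomain). In particular f is bijective.
Since f is bijective, we find the preimage of 14. The inverse of x ↦ x^17 on (ℤ/23ℤ)^× is x ↦ x^13, because 17·13 = 221 = 10·22 + 1 ≡ 1 (mod 22) and x^{22} = 1 for x ≠ 0 (Fermat). So f⁻¹(14) = 14^13 mod 23.
Repeated squaring mod 23: 14^1 ≡ 14, 14^2 ≡ 14² = 196 ≡ 12, 14^4 ≡ 12² = 144 ≡ 6, 14^8 ≡ 6² = 36 ≡ 13. Since 13 = 8 + 4 + 1, 14^13 ≡ 13·6·14: 13·6 = 78 ≡ 9, then 9·14 = 126 ≡ 11. So 14^13 ≡ 11 (mod 23).
Hence f⁻¹(14) = 11.

11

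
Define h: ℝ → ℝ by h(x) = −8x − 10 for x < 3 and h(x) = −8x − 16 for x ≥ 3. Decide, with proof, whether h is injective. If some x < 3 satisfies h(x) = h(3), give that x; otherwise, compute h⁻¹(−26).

Both pieces are strictly decreasing (slopes −8 and −8), so each is injective on its own interval.
The left piece maps (−∞, 3) onto (−34, ∞); the right piece maps [3, ∞) onto (−∞, −40].
These images are disjoint, so no value is attained by both pieces. Therefore h is injective.
Because the two images are disjoint, no x < 3 has h(x) = h(3), so we compute h⁻¹(−26): −26 lies in (−34, ∞), so solve −8x − 10 = −26: x = (−26 + 10)/(−8) = 2.

2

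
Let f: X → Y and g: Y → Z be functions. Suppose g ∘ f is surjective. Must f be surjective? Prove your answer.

No. Take X = {1, 2, 3}, Y = {1, 2, 3, 4}, Z = {1}, f(a) = 1 for every a ∈ X, and g(b) = 1 for every b ∈ Y.
Then g ∘ f is surjective onto {1}, but 4 ∈ Y has no preimage under f, so f is not surjective.

not surjective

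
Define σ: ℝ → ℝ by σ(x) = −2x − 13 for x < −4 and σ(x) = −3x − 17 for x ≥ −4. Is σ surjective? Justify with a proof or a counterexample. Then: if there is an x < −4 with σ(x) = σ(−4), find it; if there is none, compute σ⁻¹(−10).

Both pieces are strictly decreasing (slopes −2 and −3), so each is injective on its own interval.
The left piece maps (−∞, −4) onto (−5, ∞); the right piece maps [−4, ∞) onto (−∞, −5].
These images together cover ℝ, so σ is surjective.
Because the two images are disjoint, no x < −4 has σ(x) = σ(−4), so we compute σ⁻¹(−10): −10 lies in (−∞, −5], so solve −3x − 17 = −10: x = (−10 + 17)/(−3) = −7/3.

-7/3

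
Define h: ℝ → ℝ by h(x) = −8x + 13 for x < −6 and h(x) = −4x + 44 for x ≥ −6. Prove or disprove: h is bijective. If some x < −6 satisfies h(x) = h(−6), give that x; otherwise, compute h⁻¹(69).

-55/8

Both pieces are strictly decreasing (slopes −8 and −4), so each is injective on its own interval.
The left piece maps (−∞, −6) onto (61, ∞); the right piece maps [−6, ∞) onto (−∞, 68].
These images overlap. In particular h(−6) = 68 (right piece), and solving −8x + 13 = 68 on the left piece gives x = −55/8 < −6.
So h(−55/8) = h(−6) with −55/8 ≠ −6, and h is not injective, hence not bijective. This x = −55/8 is the requested value below −6.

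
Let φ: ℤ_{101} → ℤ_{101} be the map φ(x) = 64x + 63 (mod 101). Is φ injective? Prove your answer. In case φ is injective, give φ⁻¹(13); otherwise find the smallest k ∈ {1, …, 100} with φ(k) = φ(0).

Suppose φ(u) = φ(v) in ℤ_{101}. Then 64u + 63 ≡ 64v + 63 (mod 101), thus 64(u − v) ≡ 0 (mod 101).
Since gcd(64, 101) = 1, 64 is invertible modulo 101, thus u − v ≡ 0 (mod 101), i.e. u = v.
Hence φ is injective.
We now compute 64⁻¹ mod 101 explicitly. Euclid's algorithm: 101 = 1·64 + 37, 64 = 1·37 + 27, 37 = 1·27 + 10, 27 = 2·10 + 7, 10 = 1·7 + 3, 7 = 2·3 + 1; back-substituting gives 1 = 30·64 − 19·101, so 64⁻¹ ≡ 30 (mod 101).
Since φ is injective, we compute φ⁻¹(13): solve 64x + 63 ≡ 13 (mod 101), i.e. 64x ≡ 51 (mod 101).
Multiplying by 64⁻¹ = 30 gives x ≡ 30·51 = 1530 = 15·101 + 15 ≡ 15 (mod 101).
Check: φ(15) = 64·15 + 63 = 1023 = 10·101 + 13 ≡ 13 (mod 101).

15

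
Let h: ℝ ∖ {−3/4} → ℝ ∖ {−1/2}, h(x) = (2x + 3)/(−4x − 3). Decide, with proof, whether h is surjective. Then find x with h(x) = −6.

For any y ≠ −1/2, solving y(−4x − 3) = 2x + 3 for x gives a well-defined x ≠ −3/4. So h is surjective.
Solving h(x) = −6: cross-multiplying gives 2x + 3 = −6(−4x − 3), which rearranges to −22x = 15, so x = −15/22.

-15/22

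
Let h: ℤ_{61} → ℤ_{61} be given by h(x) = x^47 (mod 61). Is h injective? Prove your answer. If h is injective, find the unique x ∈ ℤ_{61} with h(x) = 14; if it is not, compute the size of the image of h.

Since 61 is prime, the nonzero elements of ℤ_{61} form a cyclic group of order 60.
As gcd(47, 60) = 1, raising to the 47th power is a bijection on this group: if a^47 ≡ b^47 then (ab^{−1})^47 = 1, and the only element of order dividing gcd(47, 60) = 1 is 1, so a = b.
With h(0) = 0 this makes h injective on all of ℤ_{61}, hence bijective (finite equal-size domain and codomain). In particular h is injective.
Since h is injective, we find the preimage of 14. The inverse of x ↦ x^47 on (ℤ_{61})^× is x ↦ x^23, because 47·23 = 1081 = 18·60 + 1 ≡ 1 (mod 60) and x^{60} = 1 for x ≠ 0 (Fermat). So h⁻¹(14) = 14^23 mod 61.
Repeated squaring mod 61: 14^1 ≡ 14, 14^2 ≡ 14² = 196 ≡ 13, 14^4 ≡ 13² = 169 ≡ 47, 14^8 ≡ 47² = 2209 ≡ 13, 14^16 ≡ 13² = 169 ≡ 47. Since 23 = 16 + 4 + 2 + 1, 14^23 ≡ 47·47·13·14: 47·47 = 2209 ≡ 13, then 13·13 = 169 ≡ 47, then 47·14 = 658 ≡ 48. So 14^23 ≡ 48 (mod 61).
Hence h⁻¹(14) = 48.

48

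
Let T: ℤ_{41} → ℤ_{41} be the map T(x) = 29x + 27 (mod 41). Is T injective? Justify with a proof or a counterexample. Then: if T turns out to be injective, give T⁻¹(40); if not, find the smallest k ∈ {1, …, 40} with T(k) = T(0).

16

If T(x_1) = T(x_2), then 29x_1 ≡ 29x_2 (mod 41). Because gcd(29, 41) = 1, we may cancel 29 to get x_1 ≡ x_2 (mod 41).
So T is injective.
We now compute 29⁻¹ mod 41 explicitly. Euclid's algorithm: 41 = 1·29 + 12, 29 = 2·12 + 5, 12 = 2·5 + 2, 5 = 2·2 + 1; back-substituting gives 1 = 17·29 − 12·41, so 29⁻¹ ≡ 17 (mod 41).
Since T is injective, we find T⁻¹(40): we need 29x ≡ 40 − 27 ≡ 13 (mod 41). Using 29⁻¹ = 17: x ≡ 17·13 = 221 = 5·41 + 16, so x = 16.
Check: T(16) = 29·16 + 27 = 491 = 11·41 + 40 ≡ 40 (mod 41).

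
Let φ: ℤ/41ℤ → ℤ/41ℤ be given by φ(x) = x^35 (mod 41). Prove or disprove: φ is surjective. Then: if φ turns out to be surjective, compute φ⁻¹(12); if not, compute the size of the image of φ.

φ(3): Repeated squaring mod 41: 3^1 ≡ 3, 3^2 ≡ 3² = 9, 3^4 ≡ 9² = 81 ≡ 40, 3^8 ≡ 40² = 1600 ≡ 1, 3^16 ≡ 1² = 1, 3^32 ≡ 1² = 1. Since 35 = 32 + 2 + 1, 3^35 ≡ 1·9·3: 1·9 = 9, then 9·3 = 27. So 3^35 ≡ 27 (mod 41).
φ(7): Repeated squaring mod 41: 7^1 ≡ 7, 7^2 ≡ 7² = 49 ≡ 8, 7^4 ≡ 8² = 64 ≡ 23, 7^8 ≡ 23² = 529 ≡ 37, 7^16 ≡ 37² = 1369 ≡ 16, 7^32 ≡ 16² = 256 ≡ 10. Since 35 = 32 + 2 + 1, 7^35 ≡ 10·8·7: 10·8 = 80 ≡ 39, then 39·7 = 273 ≡ 27. So 7^35 ≡ 27 (mod 41).
So φ(3) = φ(7) = 27 while 3 ≠ 7, so φ is not injective.
A non-injective map from the 41-element set ℤ/41ℤ to itself takes at most 40 distinct values, so it cannot be surjective. So φ is not surjective.
Since φ is not surjective, we determine |image(φ)|. Computing x^35 mod 41 for each x (by repeated squaring, reducing mod 41 at every step), the values φ(0), φ(1), …, φ(40) are: 0, 1, 9, 27, 40, 32, 38, 27, 32, 32, 1, 14, 14, 27, 38, 3, 1, 38, 1, 38, 9, 32, 3, 40, 3, 40, 38, 3, 14, 27, 27, 40, 9, 9, 14, 3, 9, 1, 14, 32, 40.
The distinct values are {0, 1, 3, 9, 14, 27, 32, 38, 40}; there are 9 of them.

9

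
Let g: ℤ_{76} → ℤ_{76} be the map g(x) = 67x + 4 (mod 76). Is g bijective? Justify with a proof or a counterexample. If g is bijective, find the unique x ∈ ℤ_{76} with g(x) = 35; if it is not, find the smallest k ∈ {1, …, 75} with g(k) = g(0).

5

Recall: injectivity means: for all u, v in the domain, g(u) = g(v) implies u = v.
Suppose g(u) = g(v) in ℤ_{76}. Then 67u + 4 ≡ 67v + 4 (mod 76), so 67(u − v) ≡ 0 (mod 76).
Since gcd(67, 76) = 1, 67 is invertible modulo 76, therefore u − v ≡ 0 (mod 76), i.e. u = v.
We now compute 67⁻¹ mod 76 explicitly. Euclid's algorithm: 76 = 1·67 + 9, 67 = 7·9 + 4, 9 = 2·4 + 1; back-substituting gives 1 = 59·67 − 52·76, so 67⁻¹ ≡ 59 (mod 76).
Then y ↦ 59(y − 4) is a two-sided inverse to g, so every y ∈ ℤ_{76} has a preimage.
Hence g is bijective.
Since g is bijective, we compute g⁻¹(35): solve 67x + 4 ≡ 35 (mod 76), i.e. 67x ≡ 31 (mod 76).
Multiplying by 67⁻¹ = 59 gives x ≡ 59·31 = 1829 = 24·76 + 5 ≡ 5 (mod 76).
Check: g(5) = 67·5 + 4 = 339 = 4·76 + 35 ≡ 35 (mod 76).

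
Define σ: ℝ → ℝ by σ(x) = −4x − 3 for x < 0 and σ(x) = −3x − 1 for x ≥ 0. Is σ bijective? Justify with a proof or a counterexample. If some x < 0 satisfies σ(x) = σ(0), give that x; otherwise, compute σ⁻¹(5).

-1/2

Both pieces are strictly decreasing (slopes −4 and −3), so each is injective on its own interval.
The left piece maps (−∞, 0) onto (−3, ∞); the right piece maps [0, ∞) onto (−∞, −1].
These images overlap. In particular σ(0) = −1 (right piece), and solving −4x − 3 = −1 on the left piece gives x = −1/2 < 0.
So σ(−1/2) = σ(0) with −1/2 ≠ 0, and σ is not injective, hence not bijective. This x = −1/2 is the requested value below 0.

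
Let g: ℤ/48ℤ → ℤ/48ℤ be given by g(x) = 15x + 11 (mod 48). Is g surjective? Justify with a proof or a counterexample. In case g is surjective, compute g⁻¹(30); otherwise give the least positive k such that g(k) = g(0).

Since gcd(15, 48) = 3, we have 15x ≡ 0 (mod 3) for all x, so g(x) ≡ 2 (mod 3).
But 0 ≢ 2 (mod 3), so 0 ∈ ℤ/48ℤ has no preimage. Thus g is not surjective.
Since g is not surjective, we find the least positive k with g(k) = g(0): this means 15k ≡ 0 (mod 48), i.e. 48 ∣ 15k. Since gcd(15, 48) = 3, dividing through by 3 this holds exactly when 16 ∣ 5k, and as gcd(5, 16) = 1, exactly when 16 ∣ k.
The smallest positive such k is 16.

16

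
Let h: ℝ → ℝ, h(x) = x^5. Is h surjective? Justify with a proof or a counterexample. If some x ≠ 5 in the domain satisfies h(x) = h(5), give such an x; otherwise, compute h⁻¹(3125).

5

For any y ∈ ℝ, x = y^{1/5} ∈ ℝ gives h(x) = y, so h is surjective.
Since x ↦ x^5 is strictly increasing on ℝ, it is injective there, so no x ≠ 5 in the domain has h(x) = h(5). We therefore compute h⁻¹(3125) = 3125^{1/5} = 5 (indeed 5^5 = 3125).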